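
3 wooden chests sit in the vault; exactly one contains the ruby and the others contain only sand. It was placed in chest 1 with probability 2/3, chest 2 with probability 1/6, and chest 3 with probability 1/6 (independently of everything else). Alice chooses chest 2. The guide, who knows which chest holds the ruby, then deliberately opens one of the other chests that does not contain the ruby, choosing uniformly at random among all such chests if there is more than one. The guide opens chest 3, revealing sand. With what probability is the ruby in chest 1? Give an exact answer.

Apply Bayes' rule, conditioning on where the ruby actually is.
If it is in chest 1 (prior 2/3): the guide has no choice, probability 1; weight (2/3)·1 = 2/3.
If it is in chest 2 (prior 1/6): the guide has 2 equally likely choices, so probability 1/2; weight (1/6)·(1/2) = 1/12.
If it is in chest 3 (prior 1/6): the guide opened chest 3, so this case is ruled out; weight (1/6)·0 = 0.
The weights sum to 3/4.
So P(the ruby in chest 1 | the guide opened chest 3) = (2/3) / (3/4) = 8/9.

8/9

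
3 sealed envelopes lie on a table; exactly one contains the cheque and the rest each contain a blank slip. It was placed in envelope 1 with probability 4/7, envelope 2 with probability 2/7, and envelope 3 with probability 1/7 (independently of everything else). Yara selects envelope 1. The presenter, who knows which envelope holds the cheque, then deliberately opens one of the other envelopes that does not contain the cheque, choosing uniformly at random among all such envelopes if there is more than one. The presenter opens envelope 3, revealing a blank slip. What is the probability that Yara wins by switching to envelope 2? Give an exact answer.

Condition on the true location of the cheque.
If it is in envelope 1 (prior 4/7): the presenter has 2 equally likely choices, so probability 1/2; weight (4/7)·(1/2) = 2/7.
If it is in envelope 2 (prior 2/7): the presenter has no choice, probability 1; weight (2/7)·1 = 2/7.
If it is in envelope 3 (prior 1/7): the presenter opened envelope 3, so this case is ruled out; weight (1/7)·0 = 0.
The weights sum to 4/7.
So P(the cheque in envelope 2 | the presenter opened envelope 3) = (2/7) / (4/7) = 1/2.

1/2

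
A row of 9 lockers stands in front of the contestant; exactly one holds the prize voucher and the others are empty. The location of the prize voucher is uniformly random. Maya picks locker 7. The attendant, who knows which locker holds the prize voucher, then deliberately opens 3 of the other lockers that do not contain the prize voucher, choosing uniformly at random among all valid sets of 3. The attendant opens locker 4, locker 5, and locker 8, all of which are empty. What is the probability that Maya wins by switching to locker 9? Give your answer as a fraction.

Apply Bayes' rule, conditioning on where the prize voucher actually is.
If it is in any of lockers 1, 2, 3, 6, and 9 (prior 1/9 each): the attendant has 35 equally likely choices, so probability 1/35; weight (1/9)·(1/35) = 1/315 each.
If it is in any of lockers 4, 5, and 8 (prior 1/9 each): that locker was opened and seen not to hold the prize — ruled out; weight (1/9)·0 = 0 each.
If it is in locker 7 (prior 1/9): the attendant has 56 equally likely choices, so probability 1/56; weight (1/9)·(1/56) = 1/504.
The weights sum to 1/56.
So P(the prize voucher in locker 9 | the attendant opened locker 4, locker 5, and locker 8) = (1/315) / (1/56) = 8/45.

8/45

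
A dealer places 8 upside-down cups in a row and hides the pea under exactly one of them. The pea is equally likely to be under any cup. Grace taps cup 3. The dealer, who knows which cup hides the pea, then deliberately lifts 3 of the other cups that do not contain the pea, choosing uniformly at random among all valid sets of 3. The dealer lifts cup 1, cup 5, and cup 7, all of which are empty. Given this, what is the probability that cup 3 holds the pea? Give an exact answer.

1/8

Condition on the true location of the pea.
If it is under any of cups 1, 5, and 7 (prior 1/8 each): that cup was opened and seen not to hold the prize — ruled out; weight (1/8)·0 = 0 each.
If it is under any of cups 2, 4, 6, and 8 (prior 1/8 each): the dealer has 20 equally likely choices, so probability 1/20; weight (1/8)·(1/20) = 1/160 each.
If it is under cup 3 (prior 1/8): the dealer has 35 equally likely choices, so probability 1/35; weight (1/8)·(1/35) = 1/280.
The weights sum to 1/35.
So P(the pea under cup 3 | the dealer opened cup 1, cup 5, and cup 7) = (1/280) / (1/35) = 1/8.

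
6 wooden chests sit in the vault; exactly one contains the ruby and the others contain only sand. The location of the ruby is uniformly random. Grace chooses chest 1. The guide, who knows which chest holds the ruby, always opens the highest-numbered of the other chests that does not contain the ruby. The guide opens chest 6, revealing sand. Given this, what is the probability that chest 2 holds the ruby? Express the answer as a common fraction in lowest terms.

Apply Bayes' rule, conditioning on where the ruby actually is.
If it is in any of chests 1, 2, 3, 4, and 5 (prior 1/6 each): chest 6 is the highest-numbered option available, probability 1; weight (1/6)·1 = 1/6 each.
If it is in chest 6 (prior 1/6): the guide opened chest 6, so this case is ruled out; weight (1/6)·0 = 0.
The weights sum to 5/6.
So P(the ruby in chest 2 | the guide opened chest 6) = (1/6) / (5/6) = 1/5.

1/5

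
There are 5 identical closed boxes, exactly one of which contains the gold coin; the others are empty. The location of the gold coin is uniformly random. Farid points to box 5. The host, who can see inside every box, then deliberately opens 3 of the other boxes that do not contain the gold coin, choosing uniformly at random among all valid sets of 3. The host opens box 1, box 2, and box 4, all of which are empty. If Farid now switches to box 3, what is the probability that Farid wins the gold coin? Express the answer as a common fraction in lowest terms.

4/5

Apply Bayes' rule, conditioning on where the gold coin actually is.
If it is in any of boxes 1, 2, and 4 (prior 1/5 each): that box was opened and seen not to hold the prize — ruled out; weight (1/5)·0 = 0 each.
If it is in box 3 (prior 1/5): the host has no choice, probability 1; weight (1/5)·1 = 1/5.
If it is in box 5 (prior 1/5): the host has 4 equally likely choices, so probability 1/4; weight (1/5)·(1/4) = 1/20.
The weights sum to 1/4.
So P(the gold coin in box 3 | the host opened box 1, box 2, and box 4) = (1/5) / (1/4) = 4/5.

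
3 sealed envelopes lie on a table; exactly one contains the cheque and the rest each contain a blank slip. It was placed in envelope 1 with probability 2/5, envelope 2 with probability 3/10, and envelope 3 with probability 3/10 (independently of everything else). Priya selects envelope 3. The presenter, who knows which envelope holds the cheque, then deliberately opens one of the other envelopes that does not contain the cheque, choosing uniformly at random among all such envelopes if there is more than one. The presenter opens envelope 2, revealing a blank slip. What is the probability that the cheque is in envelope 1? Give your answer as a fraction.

Consider each possible location of the cheque in turn.
If it is in envelope 1 (prior 2/5): the presenter has no choice, probability 1; weight (2/5)·1 = 2/5.
If it is in envelope 2 (prior 3/10): the presenter opened envelope 2, so this case is ruled out; weight (3/10)·0 = 0.
If it is in envelope 3 (prior 3/10): the presenter has 2 equally likely choices, so probability 1/2; weight (3/10)·(1/2) = 3/20.
The weights sum to 11/20.
So P(the cheque in envelope 1 | the presenter opened envelope 2) = (2/5) / (11/20) = 8/11.

8/11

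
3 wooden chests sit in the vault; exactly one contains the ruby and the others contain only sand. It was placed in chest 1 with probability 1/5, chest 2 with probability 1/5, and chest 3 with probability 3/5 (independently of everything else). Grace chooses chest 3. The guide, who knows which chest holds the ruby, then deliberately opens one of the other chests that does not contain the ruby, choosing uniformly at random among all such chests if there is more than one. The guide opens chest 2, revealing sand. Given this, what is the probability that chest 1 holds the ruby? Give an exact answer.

Consider each possible location of the ruby in turn.
If it is in chest 1 (prior 1/5): the guide has no choice, probability 1; weight (1/5)·1 = 1/5.
If it is in chest 2 (prior 1/5): the guide opened chest 2, so this case is ruled out; weight (1/5)·0 = 0.
If it is in chest 3 (prior 3/5): the guide has 2 equally likely choices, so probability 1/2; weight (3/5)·(1/2) = 3/10.
The weights sum to 1/2.
So P(the ruby in chest 1 | the guide opened chest 2) = (1/5) / (1/2) = 2/5.

2/5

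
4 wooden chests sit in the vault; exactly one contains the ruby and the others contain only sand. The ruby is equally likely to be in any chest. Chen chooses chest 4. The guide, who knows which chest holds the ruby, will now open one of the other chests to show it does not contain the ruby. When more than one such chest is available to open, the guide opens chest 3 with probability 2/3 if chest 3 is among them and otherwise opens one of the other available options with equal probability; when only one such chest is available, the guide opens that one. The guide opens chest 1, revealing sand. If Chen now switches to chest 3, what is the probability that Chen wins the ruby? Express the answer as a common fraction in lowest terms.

1/2

Condition on the true location of the ruby.
If it is in chest 1 (prior 1/4): the guide opened chest 1, so this case is ruled out; weight (1/4)·0 = 0.
If it is in chest 2 (prior 1/4): chest 3 is available but not opened, probability 1/3; weight (1/4)·(1/3) = 1/12.
If it is in chest 3 (prior 1/4): chest 3 holds the prize so is unavailable; the guide chooses uniformly among the 2 others, probability 1/2; weight (1/4)·(1/2) = 1/8.
If it is in chest 4 (prior 1/4): chest 3 is available but not opened; chest 1 gets probability (1 − 2/3)/2 = 1/6; weight (1/4)·(1/6) = 1/24.
The weights sum to 1/4.
So P(the ruby in chest 3 | the guide opened chest 1) = (1/8) / (1/4) = 1/2.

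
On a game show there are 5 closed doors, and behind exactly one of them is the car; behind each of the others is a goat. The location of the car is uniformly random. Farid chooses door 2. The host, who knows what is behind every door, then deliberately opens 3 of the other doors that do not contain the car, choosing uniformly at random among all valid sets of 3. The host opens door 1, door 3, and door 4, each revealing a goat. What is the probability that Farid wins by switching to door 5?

Apply Bayes' rule, conditioning on where the car actually is.
If it is behind any of doors 1, 3, and 4 (prior 1/5 each): that door was opened and seen not to hold the prize — ruled out; weight (1/5)·0 = 0 each.
If it is behind door 2 (prior 1/5): the host has 4 equally likely choices, so probability 1/4; weight (1/5)·(1/4) = 1/20.
If it is behind door 5 (prior 1/5): the host has no choice, probability 1; weight (1/5)·1 = 1/5.
The weights sum to 1/4.
So P(the car behind door 5 | the host opened door 1, door 3, and door 4) = (1/5) / (1/4) = 4/5.

4/5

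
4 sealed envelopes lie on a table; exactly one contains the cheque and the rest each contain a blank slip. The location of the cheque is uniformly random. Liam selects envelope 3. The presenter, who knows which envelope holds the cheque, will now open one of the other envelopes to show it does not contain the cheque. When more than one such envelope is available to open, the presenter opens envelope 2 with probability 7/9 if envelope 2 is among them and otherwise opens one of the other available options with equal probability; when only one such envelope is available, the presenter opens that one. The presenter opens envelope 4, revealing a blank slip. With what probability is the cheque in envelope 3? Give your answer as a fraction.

Consider each possible location of the cheque in turn.
If it is in envelope 1 (prior 1/4): envelope 2 is available but not opened, probability 2/9; weight (1/4)·(2/9) = 1/18.
If it is in envelope 2 (prior 1/4): envelope 2 holds the prize so is unavailable; the presenter chooses uniformly among the 2 others, probability 1/2; weight (1/4)·(1/2) = 1/8.
If it is in envelope 3 (prior 1/4): envelope 2 is available but not opened; envelope 4 gets probability (1 − 7/9)/2 = 1/9; weight (1/4)·(1/9) = 1/36.
If it is in envelope 4 (prior 1/4): the presenter opened envelope 4, so this case is ruled out; weight (1/4)·0 = 0.
The weights sum to 5/24.
So P(the cheque in envelope 3 | the presenter opened envelope 4) = (1/36) / (5/24) = 2/15.

2/15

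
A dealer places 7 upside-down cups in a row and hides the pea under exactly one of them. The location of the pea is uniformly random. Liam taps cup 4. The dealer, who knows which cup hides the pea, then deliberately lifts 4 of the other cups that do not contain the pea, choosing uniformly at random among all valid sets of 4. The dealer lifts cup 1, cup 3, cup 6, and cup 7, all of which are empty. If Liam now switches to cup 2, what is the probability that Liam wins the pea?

Condition on the true location of the pea.
If it is under any of cups 1, 3, 6, and 7 (prior 1/7 each): that cup was opened and seen not to hold the prize — ruled out; weight (1/7)·0 = 0 each.
If it is under either of cups 2 and 5 (prior 1/7 each): the dealer has 5 equally likely choices, so probability 1/5; weight (1/7)·(1/5) = 1/35 each.
If it is under cup 4 (prior 1/7): the dealer has 15 equally likely choices, so probability 1/15; weight (1/7)·(1/15) = 1/105.
The weights sum to 1/15.
So P(the pea under cup 2 | the dealer opened cup 1, cup 3, cup 6, and cup 7) = (1/35) / (1/15) = 3/7.

3/7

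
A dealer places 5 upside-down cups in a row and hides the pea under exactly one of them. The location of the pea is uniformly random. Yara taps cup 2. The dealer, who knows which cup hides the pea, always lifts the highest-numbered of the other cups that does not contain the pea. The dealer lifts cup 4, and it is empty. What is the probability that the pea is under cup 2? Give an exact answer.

0

Consider each possible location of the pea in turn.
If it is under any of cups 1, 2, and 3 (prior 1/5 each): the dealer would have opened cup 5 instead, probability 0; weight (1/5)·0 = 0 each.
If it is under cup 4 (prior 1/5): the dealer opened cup 4, so this case is ruled out; weight (1/5)·0 = 0.
If it is under cup 5 (prior 1/5): cup 4 is the highest-numbered option available, probability 1; weight (1/5)·1 = 1/5.
The weights sum to 1/5.
So P(the pea under cup 2 | the dealer opened cup 4) = 0 / (1/5) = 0.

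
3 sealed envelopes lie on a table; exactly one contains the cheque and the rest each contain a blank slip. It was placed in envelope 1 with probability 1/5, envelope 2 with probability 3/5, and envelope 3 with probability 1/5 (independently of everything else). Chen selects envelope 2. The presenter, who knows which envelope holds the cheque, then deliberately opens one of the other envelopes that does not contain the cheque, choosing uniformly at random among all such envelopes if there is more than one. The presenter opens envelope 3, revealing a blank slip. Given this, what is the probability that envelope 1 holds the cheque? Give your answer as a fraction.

Consider each possible location of the cheque in turn.
If it is in envelope 1 (prior 1/5): the presenter has no choice, probability 1; weight (1/5)·1 = 1/5.
If it is in envelope 2 (prior 3/5): the presenter has 2 equally likely choices, so probability 1/2; weight (3/5)·(1/2) = 3/10.
If it is in envelope 3 (prior 1/5): the presenter opened envelope 3, so this case is ruled out; weight (1/5)·0 = 0.
The weights sum to 1/2.
So P(the cheque in envelope 1 | the presenter opened envelope 3) = (1/5) / (1/2) = 2/5.

2/5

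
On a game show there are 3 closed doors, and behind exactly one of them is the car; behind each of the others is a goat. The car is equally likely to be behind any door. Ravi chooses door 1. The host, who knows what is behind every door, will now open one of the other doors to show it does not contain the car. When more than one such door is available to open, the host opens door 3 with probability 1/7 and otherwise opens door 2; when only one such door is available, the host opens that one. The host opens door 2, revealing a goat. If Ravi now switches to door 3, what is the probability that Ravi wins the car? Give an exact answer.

Condition on the true location of the car.
If it is behind door 1 (prior 1/3): door 3 is available but not opened, probability 6/7; weight (1/3)·(6/7) = 2/7.
If it is behind door 2 (prior 1/3): the host opened door 2, so this case is ruled out; weight (1/3)·0 = 0.
If it is behind door 3 (prior 1/3): only door 2 is available, probability 1; weight (1/3)·1 = 1/3.
The weights sum to 13/21.
So P(the car behind door 3 | the host opened door 2) = (1/3) / (13/21) = 7/13.

7/13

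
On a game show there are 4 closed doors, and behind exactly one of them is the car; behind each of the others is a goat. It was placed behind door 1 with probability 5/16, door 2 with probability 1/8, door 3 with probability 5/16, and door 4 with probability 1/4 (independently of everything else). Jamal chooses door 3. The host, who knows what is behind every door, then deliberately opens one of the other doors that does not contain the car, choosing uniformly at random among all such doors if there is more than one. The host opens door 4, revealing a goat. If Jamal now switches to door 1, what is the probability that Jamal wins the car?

Consider each possible location of the car in turn.
If it is behind door 1 (prior 5/16): the host has 2 equally likely choices, so probability 1/2; weight (5/16)·(1/2) = 5/32.
If it is behind door 2 (prior 1/8): the host has 2 equally likely choices, so probability 1/2; weight (1/8)·(1/2) = 1/16.
If it is behind door 3 (prior 5/16): the host has 3 equally likely choices, so probability 1/3; weight (5/16)·(1/3) = 5/48.
If it is behind door 4 (prior 1/4): the host opened door 4, so this case is ruled out; weight (1/4)·0 = 0.
The weights sum to 31/96.
So P(the car behind door 1 | the host opened door 4) = (5/32) / (31/96) = 15/31.

15/31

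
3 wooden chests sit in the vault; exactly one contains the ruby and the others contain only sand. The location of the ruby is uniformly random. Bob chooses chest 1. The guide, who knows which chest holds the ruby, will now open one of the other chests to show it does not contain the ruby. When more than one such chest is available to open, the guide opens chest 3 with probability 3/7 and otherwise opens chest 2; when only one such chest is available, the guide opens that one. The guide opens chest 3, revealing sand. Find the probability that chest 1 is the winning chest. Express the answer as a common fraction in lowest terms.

3/10

Condition on the true location of the ruby.
If it is in chest 1 (prior 1/3): chest 3 is available, opened with probability 3/7; weight (1/3)·(3/7) = 1/7.
If it is in chest 2 (prior 1/3): only chest 3 is available, probability 1; weight (1/3)·1 = 1/3.
If it is in chest 3 (prior 1/3): the guide opened chest 3, so this case is ruled out; weight (1/3)·0 = 0.
The weights sum to 10/21.
So P(the ruby in chest 1 | the guide opened chest 3) = (1/7) / (10/21) = 3/10.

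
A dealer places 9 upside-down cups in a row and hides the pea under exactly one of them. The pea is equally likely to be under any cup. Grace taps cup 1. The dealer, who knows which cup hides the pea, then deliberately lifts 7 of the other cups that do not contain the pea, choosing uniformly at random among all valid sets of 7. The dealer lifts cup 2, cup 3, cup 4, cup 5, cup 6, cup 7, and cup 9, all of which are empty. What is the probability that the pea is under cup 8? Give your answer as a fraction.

Apply Bayes' rule, conditioning on where the pea actually is.
If it is under cup 1 (prior 1/9): the dealer has 8 equally likely choices, so probability 1/8; weight (1/9)·(1/8) = 1/72.
If it is under any of cups 2, 3, 4, 5, 6, 7, and 9 (prior 1/9 each): that cup was opened and seen not to hold the prize — ruled out; weight (1/9)·0 = 0 each.
If it is under cup 8 (prior 1/9): the dealer has no choice, probability 1; weight (1/9)·1 = 1/9.
The weights sum to 1/8.
So P(the pea under cup 8 | the dealer opened cup 2, cup 3, cup 4, cup 5, cup 6, cup 7, and cup 9) = (1/9) / (1/8) = 8/9.

8/9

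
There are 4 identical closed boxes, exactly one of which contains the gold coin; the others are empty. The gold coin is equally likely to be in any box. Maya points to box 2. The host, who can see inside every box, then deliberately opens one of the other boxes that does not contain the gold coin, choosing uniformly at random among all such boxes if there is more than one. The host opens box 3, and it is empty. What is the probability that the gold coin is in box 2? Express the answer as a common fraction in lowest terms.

Consider each possible location of the gold coin in turn.
If it is in either of boxes 1 and 4 (prior 1/4 each): the host has 2 equally likely choices, so probability 1/2; weight (1/4)·(1/2) = 1/8 each.
If it is in box 2 (prior 1/4): the host has 3 equally likely choices, so probability 1/3; weight (1/4)·(1/3) = 1/12.
If it is in box 3 (prior 1/4): the host opened box 3, so this case is ruled out; weight (1/4)·0 = 0.
The weights sum to 1/3.
So P(the gold coin in box 2 | the host opened box 3) = (1/12) / (1/3) = 1/4.

1/4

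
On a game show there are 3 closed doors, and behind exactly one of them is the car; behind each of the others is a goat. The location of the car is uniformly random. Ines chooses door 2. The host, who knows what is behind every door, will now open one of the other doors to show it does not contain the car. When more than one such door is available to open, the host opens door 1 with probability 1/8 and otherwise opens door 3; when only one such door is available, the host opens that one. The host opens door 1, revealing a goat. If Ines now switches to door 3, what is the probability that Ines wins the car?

Apply Bayes' rule, conditioning on where the car actually is.
If it is behind door 1 (prior 1/3): the host opened door 1, so this case is ruled out; weight (1/3)·0 = 0.
If it is behind door 2 (prior 1/3): door 1 is available, opened with probability 1/8; weight (1/3)·(1/8) = 1/24.
If it is behind door 3 (prior 1/3): only door 1 is available, probability 1; weight (1/3)·1 = 1/3.
The weights sum to 3/8.
So P(the car behind door 3 | the host opened door 1) = (1/3) / (3/8) = 8/9.

8/9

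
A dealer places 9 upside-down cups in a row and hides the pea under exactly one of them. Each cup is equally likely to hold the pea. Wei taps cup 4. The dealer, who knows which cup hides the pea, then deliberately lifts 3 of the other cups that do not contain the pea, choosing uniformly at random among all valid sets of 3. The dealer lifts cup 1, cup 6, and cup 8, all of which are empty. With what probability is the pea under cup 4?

Condition on the true location of the pea.
If it is under any of cups 1, 6, and 8 (prior 1/9 each): that cup was opened and seen not to hold the prize — ruled out; weight (1/9)·0 = 0 each.
If it is under any of cups 2, 3, 5, 7, and 9 (prior 1/9 each): the dealer has 35 equally likely choices, so probability 1/35; weight (1/9)·(1/35) = 1/315 each.
If it is under cup 4 (prior 1/9): the dealer has 56 equally likely choices, so probability 1/56; weight (1/9)·(1/56) = 1/504.
The weights sum to 1/56.
So P(the pea under cup 4 | the dealer opened cup 1, cup 6, and cup 8) = (1/504) / (1/56) = 1/9.

1/9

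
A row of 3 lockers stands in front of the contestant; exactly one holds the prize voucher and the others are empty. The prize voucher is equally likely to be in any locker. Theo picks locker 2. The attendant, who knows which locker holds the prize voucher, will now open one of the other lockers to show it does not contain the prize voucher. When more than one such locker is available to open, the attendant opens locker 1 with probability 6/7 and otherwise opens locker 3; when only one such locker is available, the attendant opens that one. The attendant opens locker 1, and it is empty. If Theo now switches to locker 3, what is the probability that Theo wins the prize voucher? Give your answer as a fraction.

7/13

Apply Bayes' rule, conditioning on where the prize voucher actually is.
If it is in locker 1 (prior 1/3): the attendant opened locker 1, so this case is ruled out; weight (1/3)·0 = 0.
If it is in locker 2 (prior 1/3): locker 1 is available, opened with probability 6/7; weight (1/3)·(6/7) = 2/7.
If it is in locker 3 (prior 1/3): only locker 1 is available, probability 1; weight (1/3)·1 = 1/3.
The weights sum to 13/21.
So P(the prize voucher in locker 3 | the attendant opened locker 1) = (1/3) / (13/21) = 7/13.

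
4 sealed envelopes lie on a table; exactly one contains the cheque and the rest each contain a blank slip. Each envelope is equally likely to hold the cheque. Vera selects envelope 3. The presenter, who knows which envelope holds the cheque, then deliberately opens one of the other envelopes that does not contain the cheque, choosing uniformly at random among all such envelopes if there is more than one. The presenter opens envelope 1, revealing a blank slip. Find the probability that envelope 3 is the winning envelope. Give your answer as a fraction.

Apply Bayes' rule, conditioning on where the cheque actually is.
If it is in envelope 1 (prior 1/4): the presenter opened envelope 1, so this case is ruled out; weight (1/4)·0 = 0.
If it is in either of envelopes 2 and 4 (prior 1/4 each): the presenter has 2 equally likely choices, so probability 1/2; weight (1/4)·(1/2) = 1/8 each.
If it is in envelope 3 (prior 1/4): the presenter has 3 equally likely choices, so probability 1/3; weight (1/4)·(1/3) = 1/12.
The weights sum to 1/3.
So P(the cheque in envelope 3 | the presenter opened envelope 1) = (1/12) / (1/3) = 1/4.

1/4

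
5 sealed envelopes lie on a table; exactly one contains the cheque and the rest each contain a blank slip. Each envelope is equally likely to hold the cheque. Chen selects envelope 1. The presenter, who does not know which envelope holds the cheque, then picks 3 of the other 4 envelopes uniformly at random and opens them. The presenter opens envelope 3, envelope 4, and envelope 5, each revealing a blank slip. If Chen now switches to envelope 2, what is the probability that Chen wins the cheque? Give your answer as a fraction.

1/2

Because the presenter chose which envelopes to open without knowing where the cheque is, the choice is independent of the prize location. Learning that none of the 3 opened envelopes holds the cheque simply rules out those 3 locations and leaves the remaining 2 envelopes still equally likely by symmetry.
So P(the cheque in envelope 2) = 1/2.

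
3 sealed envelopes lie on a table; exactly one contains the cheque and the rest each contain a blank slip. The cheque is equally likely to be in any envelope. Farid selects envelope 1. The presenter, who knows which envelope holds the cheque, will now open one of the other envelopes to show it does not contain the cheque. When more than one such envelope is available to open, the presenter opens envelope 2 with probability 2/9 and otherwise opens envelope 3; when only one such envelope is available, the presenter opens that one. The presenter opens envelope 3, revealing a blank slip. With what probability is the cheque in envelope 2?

Condition on the true location of the cheque.
If it is in envelope 1 (prior 1/3): envelope 2 is available but not opened, probability 7/9; weight (1/3)·(7/9) = 7/27.
If it is in envelope 2 (prior 1/3): only envelope 3 is available, probability 1; weight (1/3)·1 = 1/3.
If it is in envelope 3 (prior 1/3): the presenter opened envelope 3, so this case is ruled out; weight (1/3)·0 = 0.
The weights sum to 16/27.
So P(the cheque in envelope 2 | the presenter opened envelope 3) = (1/3) / (16/27) = 9/16.

9/16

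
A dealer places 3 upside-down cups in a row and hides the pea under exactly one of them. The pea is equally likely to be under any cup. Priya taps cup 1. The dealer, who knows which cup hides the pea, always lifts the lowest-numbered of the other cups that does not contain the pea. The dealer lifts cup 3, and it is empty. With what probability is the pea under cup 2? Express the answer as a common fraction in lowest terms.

1

Consider each possible location of the pea in turn.
If it is under cup 1 (prior 1/3): the dealer would have opened cup 2 instead, probability 0; weight (1/3)·0 = 0.
If it is under cup 2 (prior 1/3): cup 3 is the lowest-numbered option available, probability 1; weight (1/3)·1 = 1/3.
If it is under cup 3 (prior 1/3): the dealer opened cup 3, so this case is ruled out; weight (1/3)·0 = 0.
The weights sum to 1/3.
So P(the pea under cup 2 | the dealer opened cup 3) = (1/3) / (1/3) = 1.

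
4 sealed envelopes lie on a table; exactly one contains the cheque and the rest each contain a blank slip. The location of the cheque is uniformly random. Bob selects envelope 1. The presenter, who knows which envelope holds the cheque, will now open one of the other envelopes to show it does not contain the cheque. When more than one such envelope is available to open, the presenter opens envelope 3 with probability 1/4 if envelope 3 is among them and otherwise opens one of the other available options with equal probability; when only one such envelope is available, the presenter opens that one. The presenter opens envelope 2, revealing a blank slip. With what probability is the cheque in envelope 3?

4/13

Condition on the true location of the cheque.
If it is in envelope 1 (prior 1/4): envelope 3 is available but not opened; envelope 2 gets probability (1 − 1/4)/2 = 3/8; weight (1/4)·(3/8) = 3/32.
If it is in envelope 2 (prior 1/4): the presenter opened envelope 2, so this case is ruled out; weight (1/4)·0 = 0.
If it is in envelope 3 (prior 1/4): envelope 3 holds the prize so is unavailable; the presenter chooses uniformly among the 2 others, probability 1/2; weight (1/4)·(1/2) = 1/8.
If it is in envelope 4 (prior 1/4): envelope 3 is available but not opened, probability 3/4; weight (1/4)·(3/4) = 3/16.
The weights sum to 13/32.
So P(the cheque in envelope 3 | the presenter opened envelope 2) = (1/8) / (13/32) = 4/13.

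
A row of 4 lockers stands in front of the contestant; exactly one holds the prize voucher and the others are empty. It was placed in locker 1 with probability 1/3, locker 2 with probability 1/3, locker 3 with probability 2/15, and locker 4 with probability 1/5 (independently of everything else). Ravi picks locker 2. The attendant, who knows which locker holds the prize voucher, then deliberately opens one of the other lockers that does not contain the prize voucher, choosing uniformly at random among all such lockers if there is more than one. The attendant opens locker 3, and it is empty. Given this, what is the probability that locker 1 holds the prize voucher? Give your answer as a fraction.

15/34

Consider each possible location of the prize voucher in turn.
If it is in locker 1 (prior 1/3): the attendant has 2 equally likely choices, so probability 1/2; weight (1/3)·(1/2) = 1/6.
If it is in locker 2 (prior 1/3): the attendant has 3 equally likely choices, so probability 1/3; weight (1/3)·(1/3) = 1/9.
If it is in locker 3 (prior 2/15): the attendant opened locker 3, so this case is ruled out; weight (2/15)·0 = 0.
If it is in locker 4 (prior 1/5): the attendant has 2 equally likely choices, so probability 1/2; weight (1/5)·(1/2) = 1/10.
The weights sum to 17/45.
So P(the prize voucher in locker 1 | the attendant opened locker 3) = (1/6) / (17/45) = 15/34.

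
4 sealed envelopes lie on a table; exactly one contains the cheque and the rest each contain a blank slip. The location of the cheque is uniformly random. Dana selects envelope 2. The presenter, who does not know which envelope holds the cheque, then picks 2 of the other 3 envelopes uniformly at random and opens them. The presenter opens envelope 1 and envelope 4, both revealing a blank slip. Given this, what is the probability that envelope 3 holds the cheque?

1/2

Condition on the true location of the cheque.
If it is in either of envelopes 1 and 4 (prior 1/4 each): that envelope was opened and seen not to hold the prize — ruled out; weight (1/4)·0 = 0 each.
If it is in either of envelopes 2 and 3 (prior 1/4 each): the presenter picks exactly this set with probability 1/3 regardless, and none is the prize; weight (1/4)·(1/3) = 1/12 each.
The weights sum to 1/6.
So P(the cheque in envelope 3 | the presenter opened envelope 1 and envelope 4) = (1/12) / (1/6) = 1/2.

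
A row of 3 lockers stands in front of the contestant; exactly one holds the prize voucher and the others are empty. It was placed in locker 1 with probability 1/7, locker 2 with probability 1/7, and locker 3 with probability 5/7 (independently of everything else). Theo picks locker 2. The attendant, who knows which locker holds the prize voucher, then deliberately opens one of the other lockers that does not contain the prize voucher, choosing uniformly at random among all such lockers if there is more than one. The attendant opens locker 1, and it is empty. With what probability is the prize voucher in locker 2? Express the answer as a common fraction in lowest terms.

1/11

Consider each possible location of the prize voucher in turn.
If it is in locker 1 (prior 1/7): the attendant opened locker 1, so this case is ruled out; weight (1/7)·0 = 0.
If it is in locker 2 (prior 1/7): the attendant has 2 equally likely choices, so probability 1/2; weight (1/7)·(1/2) = 1/14.
If it is in locker 3 (prior 5/7): the attendant has no choice, probability 1; weight (5/7)·1 = 5/7.
The weights sum to 11/14.
So P(the prize voucher in locker 2 | the attendant opened locker 1) = (1/14) / (11/14) = 1/11.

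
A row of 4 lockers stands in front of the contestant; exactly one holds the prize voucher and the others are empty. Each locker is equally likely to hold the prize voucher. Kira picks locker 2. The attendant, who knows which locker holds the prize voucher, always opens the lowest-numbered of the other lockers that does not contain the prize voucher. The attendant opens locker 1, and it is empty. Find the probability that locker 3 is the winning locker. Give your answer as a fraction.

Condition on the true location of the prize voucher.
If it is in locker 1 (prior 1/4): the attendant opened locker 1, so this case is ruled out; weight (1/4)·0 = 0.
If it is in any of lockers 2, 3, and 4 (prior 1/4 each): locker 1 is the lowest-numbered option available, probability 1; weight (1/4)·1 = 1/4 each.
The weights sum to 3/4.
So P(the prize voucher in locker 3 | the attendant opened locker 1) = (1/4) / (3/4) = 1/3.

1/3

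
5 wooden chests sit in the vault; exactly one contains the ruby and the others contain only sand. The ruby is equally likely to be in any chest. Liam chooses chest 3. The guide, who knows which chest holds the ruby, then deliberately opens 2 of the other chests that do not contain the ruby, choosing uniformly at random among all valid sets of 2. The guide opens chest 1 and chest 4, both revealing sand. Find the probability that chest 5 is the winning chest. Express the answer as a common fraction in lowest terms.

Apply Bayes' rule, conditioning on where the ruby actually is.
If it is in either of chests 1 and 4 (prior 1/5 each): that chest was opened and seen not to hold the prize — ruled out; weight (1/5)·0 = 0 each.
If it is in either of chests 2 and 5 (prior 1/5 each): the guide has 3 equally likely choices, so probability 1/3; weight (1/5)·(1/3) = 1/15 each.
If it is in chest 3 (prior 1/5): the guide has 6 equally likely choices, so probability 1/6; weight (1/5)·(1/6) = 1/30.
The weights sum to 1/6.
So P(the ruby in chest 5 | the guide opened chest 1 and chest 4) = (1/15) / (1/6) = 2/5.

2/5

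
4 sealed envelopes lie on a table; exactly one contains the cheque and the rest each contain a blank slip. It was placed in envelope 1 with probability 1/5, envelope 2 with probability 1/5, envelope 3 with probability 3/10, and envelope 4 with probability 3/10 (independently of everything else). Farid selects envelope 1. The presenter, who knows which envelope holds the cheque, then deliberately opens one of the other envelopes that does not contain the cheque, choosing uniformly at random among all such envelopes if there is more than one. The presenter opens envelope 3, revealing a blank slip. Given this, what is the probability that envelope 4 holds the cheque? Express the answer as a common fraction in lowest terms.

Consider each possible location of the cheque in turn.
If it is in envelope 1 (prior 1/5): the presenter has 3 equally likely choices, so probability 1/3; weight (1/5)·(1/3) = 1/15.
If it is in envelope 2 (prior 1/5): the presenter has 2 equally likely choices, so probability 1/2; weight (1/5)·(1/2) = 1/10.
If it is in envelope 3 (prior 3/10): the presenter opened envelope 3, so this case is ruled out; weight (3/10)·0 = 0.
If it is in envelope 4 (prior 3/10): the presenter has 2 equally likely choices, so probability 1/2; weight (3/10)·(1/2) = 3/20.
The weights sum to 19/60.
So P(the cheque in envelope 4 | the presenter opened envelope 3) = (3/20) / (19/60) = 9/19.

9/19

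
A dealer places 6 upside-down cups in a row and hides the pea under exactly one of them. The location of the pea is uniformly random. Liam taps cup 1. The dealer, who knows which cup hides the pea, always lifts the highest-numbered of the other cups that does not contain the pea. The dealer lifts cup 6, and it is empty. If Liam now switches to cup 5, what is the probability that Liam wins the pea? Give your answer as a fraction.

Consider each possible location of the pea in turn.
If it is under any of cups 1, 2, 3, 4, and 5 (prior 1/6 each): cup 6 is the highest-numbered option available, probability 1; weight (1/6)·1 = 1/6 each.
If it is under cup 6 (prior 1/6): the dealer opened cup 6, so this case is ruled out; weight (1/6)·0 = 0.
The weights sum to 5/6.
So P(the pea under cup 5 | the dealer opened cup 6) = (1/6) / (5/6) = 1/5.

1/5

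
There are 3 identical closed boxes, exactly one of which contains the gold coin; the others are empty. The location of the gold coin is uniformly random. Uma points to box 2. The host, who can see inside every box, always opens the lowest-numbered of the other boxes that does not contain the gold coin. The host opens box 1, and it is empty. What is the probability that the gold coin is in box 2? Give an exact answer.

1/2

Apply Bayes' rule, conditioning on where the gold coin actually is.
If it is in box 1 (prior 1/3): the host opened box 1, so this case is ruled out; weight (1/3)·0 = 0.
If it is in either of boxes 2 and 3 (prior 1/3 each): box 1 is the lowest-numbered option available, probability 1; weight (1/3)·1 = 1/3 each.
The weights sum to 2/3.
So P(the gold coin in box 2 | the host opened box 1) = (1/3) / (2/3) = 1/2.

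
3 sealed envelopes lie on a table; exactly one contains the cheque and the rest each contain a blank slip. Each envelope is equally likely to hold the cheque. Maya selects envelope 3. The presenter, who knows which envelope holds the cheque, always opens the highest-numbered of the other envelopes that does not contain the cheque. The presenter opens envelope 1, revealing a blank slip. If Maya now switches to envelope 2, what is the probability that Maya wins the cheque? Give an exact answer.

1

Consider each possible location of the cheque in turn.
If it is in envelope 1 (prior 1/3): the presenter opened envelope 1, so this case is ruled out; weight (1/3)·0 = 0.
If it is in envelope 2 (prior 1/3): envelope 1 is the highest-numbered option available, probability 1; weight (1/3)·1 = 1/3.
If it is in envelope 3 (prior 1/3): the presenter would have opened envelope 2 instead, probability 0; weight (1/3)·0 = 0.
The weights sum to 1/3.
So P(the cheque in envelope 2 | the presenter opened envelope 1) = (1/3) / (1/3) = 1.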